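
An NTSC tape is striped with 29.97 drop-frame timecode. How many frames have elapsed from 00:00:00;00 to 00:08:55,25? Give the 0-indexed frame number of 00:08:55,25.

16059

Complete 10-minute blocks: 0, each 17982 frames → 0.
Remaining 8 whole minutes in the current block: 1800 + 7 × 1798 = 14386 frames.
Within the current minute: 55 × 30 + 25 − 2 = 1673 (labels ;00/;01 skipped at this minute). Total = 0 + 14386 + 1673 = 16059.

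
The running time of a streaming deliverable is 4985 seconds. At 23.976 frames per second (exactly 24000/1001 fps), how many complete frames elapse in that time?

Frames = 4985 × 24000/1001 = 119640000/1001 ≈ 119520.4795.
Complete frames: 119520.

119520 frames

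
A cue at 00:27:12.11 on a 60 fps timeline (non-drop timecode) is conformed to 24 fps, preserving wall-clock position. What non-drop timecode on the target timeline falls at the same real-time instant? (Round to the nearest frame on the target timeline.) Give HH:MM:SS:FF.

00:27:12:04

Source frame index: (0×3600 + 27×60 + 12) × 60 + 11 = 97931.
Real time: 97931 / (60) = 97931/60 s.
Target frame: (97931/60) × (24) = 195862/5 ≈ 39172.400 → 39172.
At 24 labels/s: frame 39172 → 00:27:12:04.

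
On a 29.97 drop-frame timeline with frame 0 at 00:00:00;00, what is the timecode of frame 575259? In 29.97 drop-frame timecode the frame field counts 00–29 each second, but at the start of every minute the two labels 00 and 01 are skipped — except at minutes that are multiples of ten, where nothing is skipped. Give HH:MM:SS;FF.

05:19:54;15

Ten DF minutes hold 17982 frames, so frame 575259 lies in block 31 (frames 557442–575423) with 17817 frames into that block.
The block's first minute is 1800 frames and the rest 1798 each; 17817 frames reaches minute 9, so 31 × 18 + 9 × 2 = 576 labels have been skipped so far.
Adding those back, label number 575259 + 576 = 575835 at 30 labels/s is 19194 s + 15 f = 5 h 19 min 54 s frame 15, i.e. 05:19:54;15.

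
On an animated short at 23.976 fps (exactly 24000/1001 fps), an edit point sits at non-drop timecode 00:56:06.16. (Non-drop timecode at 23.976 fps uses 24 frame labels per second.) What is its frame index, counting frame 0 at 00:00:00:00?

80800

Total seconds to the label: (0 × 3600 + 56 × 60 + 6) = 3366.
Frame index = 3366 × 24 + 16 = 80800.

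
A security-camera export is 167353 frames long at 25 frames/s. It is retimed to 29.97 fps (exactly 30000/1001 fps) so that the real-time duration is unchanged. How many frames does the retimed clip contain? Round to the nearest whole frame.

Frames at target rate = 167353 × (30000/1001) / (25) = 200823600/1001 ≈ 200622.977.
Nearest whole frame: 200623.

200623 frames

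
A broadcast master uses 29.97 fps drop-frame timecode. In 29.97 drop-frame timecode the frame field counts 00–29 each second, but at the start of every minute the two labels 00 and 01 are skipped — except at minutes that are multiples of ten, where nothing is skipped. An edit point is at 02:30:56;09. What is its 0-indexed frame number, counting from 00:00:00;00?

271419

As if non-drop at 30 labels/s: (2 × 3600 + 30 × 60 + 56) × 30 + 9 = 271689.
Minute boundaries passed: 150; those not divisible by 10: 150 − 15 = 135; dropped labels = 2 × 135 = 270.
Actual frame index = 271689 − 270 = 271419.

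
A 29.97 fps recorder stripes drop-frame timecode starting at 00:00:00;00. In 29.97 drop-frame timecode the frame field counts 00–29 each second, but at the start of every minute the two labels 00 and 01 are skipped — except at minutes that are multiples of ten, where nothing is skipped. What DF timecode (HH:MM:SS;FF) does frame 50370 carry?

00:28:00;22

Ten DF minutes hold 17982 frames, so frame 50370 lies in block 2 (frames 35964–53945) with 14406 frames into that block.
The block's first minute is 1800 frames and the rest 1798 each; 14406 frames reaches minute 8, so 2 × 18 + 8 × 2 = 52 labels have been skipped so far.
Adding those back, label number 50370 + 52 = 50422 at 30 labels/s is 1680 s + 22 f = 0 h 28 min 0 s frame 22, i.e. 00:28:00;22.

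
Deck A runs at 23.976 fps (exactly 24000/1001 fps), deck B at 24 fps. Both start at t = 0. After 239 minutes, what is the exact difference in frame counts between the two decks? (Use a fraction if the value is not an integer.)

239 min = 14340 s.
A emits 24000/1001 × 14340 = 344160000/1001 frames; B emits 24 × 14340 = 344160.
Difference = 344160/1001 frames (≈ 343.8162); B is ahead of A.

344160/1001 frames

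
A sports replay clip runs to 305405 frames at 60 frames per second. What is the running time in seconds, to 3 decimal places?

Running time = 305405 × 1/60 = 61081/12 s ≈ 5090.083 s.

5090.083 seconds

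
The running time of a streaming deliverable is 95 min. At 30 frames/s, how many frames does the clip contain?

95 min = 5700 s.
Frames = 5700 × 30 = 171000.

171000 frames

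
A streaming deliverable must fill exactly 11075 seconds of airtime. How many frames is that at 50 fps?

Frames = 11075 × 50 = 553750.

553750 frames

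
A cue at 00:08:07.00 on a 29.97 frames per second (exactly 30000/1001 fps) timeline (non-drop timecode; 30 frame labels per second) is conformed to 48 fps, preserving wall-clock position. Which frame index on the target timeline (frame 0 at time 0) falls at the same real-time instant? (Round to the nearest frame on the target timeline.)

frame 23399

Source frame index: (0×3600 + 8×60 + 7) × 30 + 0 = 14610.
Real time: 14610 / (30000/1001) = 487487/1000 s.
Target frame: (487487/1000) × (48) = 2924922/125 ≈ 23399.376 → 23399.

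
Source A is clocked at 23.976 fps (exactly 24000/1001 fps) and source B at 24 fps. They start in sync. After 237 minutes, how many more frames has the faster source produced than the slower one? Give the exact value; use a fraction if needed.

341280/1001 frames

237 min = 14220 s.
A emits 24000/1001 × 14220 = 341280000/1001 frames; B emits 24 × 14220 = 341280.
Difference = 341280/1001 frames (≈ 340.9391); B is ahead of A.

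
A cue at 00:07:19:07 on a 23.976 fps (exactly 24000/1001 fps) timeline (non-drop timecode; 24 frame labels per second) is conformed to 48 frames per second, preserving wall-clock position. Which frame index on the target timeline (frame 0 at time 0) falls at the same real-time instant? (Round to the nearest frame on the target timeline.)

frame 21107

Source frame index: (0×3600 + 7×60 + 19) × 24 + 7 = 10543.
Real time: 10543 / (24000/1001) = 10553543/24000 s.
Target frame: (10553543/24000) × (48) = 10553543/500 ≈ 21107.086 → 21107.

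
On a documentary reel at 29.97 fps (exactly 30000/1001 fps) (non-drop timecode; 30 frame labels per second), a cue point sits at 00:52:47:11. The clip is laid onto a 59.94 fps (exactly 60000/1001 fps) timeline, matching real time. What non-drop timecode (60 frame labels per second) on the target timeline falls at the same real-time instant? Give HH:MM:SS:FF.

Source frame index: (0×3600 + 52×60 + 47) × 30 + 11 = 95021.
Real time: 95021 / (30000/1001) = 95116021/30000 s.
Target frame: (95116021/30000) × (60000/1001) = 190042.
At 60 labels/s: frame 190042 → 00:52:47:22.

00:52:47:22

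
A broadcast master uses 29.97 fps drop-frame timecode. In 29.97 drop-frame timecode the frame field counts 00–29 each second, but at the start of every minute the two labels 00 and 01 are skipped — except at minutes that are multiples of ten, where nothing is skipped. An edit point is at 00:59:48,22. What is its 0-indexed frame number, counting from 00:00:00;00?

107554

As if non-drop at 30 labels/s: (0 × 3600 + 59 × 60 + 48) × 30 + 22 = 107662.
Minute boundaries passed: 59; those not divisible by 10: 59 − 5 = 54; dropped labels = 2 × 54 = 108.
Actual frame index = 107662 − 108 = 107554.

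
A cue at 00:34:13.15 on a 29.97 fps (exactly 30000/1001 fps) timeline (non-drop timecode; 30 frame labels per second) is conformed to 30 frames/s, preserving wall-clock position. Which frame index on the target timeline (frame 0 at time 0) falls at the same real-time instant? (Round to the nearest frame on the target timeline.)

frame 61667

Source frame index: (0×3600 + 34×60 + 13) × 30 + 15 = 61605.
Real time: 61605 / (30000/1001) = 4111107/2000 s.
Target frame: (4111107/2000) × (30) = 12333321/200 ≈ 61666.605 → 61667.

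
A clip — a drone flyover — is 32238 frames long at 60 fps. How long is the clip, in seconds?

Running time = 32238 / (60) = 537.3 s.

537.3 seconds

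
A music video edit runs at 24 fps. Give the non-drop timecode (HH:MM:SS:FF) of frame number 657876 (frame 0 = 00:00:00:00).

657876 ÷ 24 = 27411 full seconds, remainder 12 frames.
27411 s = 7 h 36 min 51 s.
Timecode: 07:36:51:12.

07:36:51:12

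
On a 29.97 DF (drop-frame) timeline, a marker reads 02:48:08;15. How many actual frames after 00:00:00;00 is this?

As if non-drop at 30 labels/s: (2 × 3600 + 48 × 60 + 8) × 30 + 15 = 302655.
Minute boundaries passed: 168; those not divisible by 10: 168 − 16 = 152; dropped labels = 2 × 152 = 304.
Actual frame index = 302655 − 304 = 302351.

302351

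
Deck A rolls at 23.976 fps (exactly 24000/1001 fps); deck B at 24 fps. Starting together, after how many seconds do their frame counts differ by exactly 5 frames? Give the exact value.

5005/24 seconds

The gap grows by |24 − 24000/1001| = 24/1001 frames per second.
Time for a 5-frame gap: 5 ÷ (24/1001) = 5005/24 s.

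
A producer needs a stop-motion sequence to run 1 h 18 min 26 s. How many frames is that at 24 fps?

112944 frames

1 h 18 min 26 s = 4706 s.
Frames = 4706 × 24 = 112944.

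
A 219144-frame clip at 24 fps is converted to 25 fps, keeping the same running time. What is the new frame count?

Target frames = source frames × (target rate / source rate) = 219144 × (25)/(24) = 219144 × 25/24 = 228275.

228275 frames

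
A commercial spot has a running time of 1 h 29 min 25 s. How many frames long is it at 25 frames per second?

134125 frames

1 h 29 min 25 s = 5365 s.
Frames = 5365 × 25 = 134125.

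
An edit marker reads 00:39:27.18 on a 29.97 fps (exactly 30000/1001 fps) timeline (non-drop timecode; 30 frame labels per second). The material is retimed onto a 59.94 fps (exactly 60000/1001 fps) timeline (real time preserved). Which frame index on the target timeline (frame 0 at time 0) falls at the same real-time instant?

Source frame index: (0×3600 + 39×60 + 27) × 30 + 18 = 71028.
Real time: 71028 / (30000/1001) = 5924919/2500 s.
Target frame: (5924919/2500) × (60000/1001) = 142056.

frame 142056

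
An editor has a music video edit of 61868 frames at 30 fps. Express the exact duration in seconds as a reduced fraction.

30934/15 seconds

Running time = 61868 ÷ (30) = 61868 × 1/30 = 30934/15 s.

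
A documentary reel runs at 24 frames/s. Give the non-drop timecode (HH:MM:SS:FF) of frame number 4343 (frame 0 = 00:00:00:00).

00:03:00:23

4343 ÷ 24 = 180 full seconds, remainder 23 frames.
180 s = 0 h 3 min 0 s.
Timecode: 00:03:00:23.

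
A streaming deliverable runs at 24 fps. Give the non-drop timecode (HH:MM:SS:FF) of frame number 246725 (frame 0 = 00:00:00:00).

02:51:20:05

246725 ÷ 24 = 10280 full seconds, remainder 5 frames.
10280 s = 2 h 51 min 20 s.
Timecode: 02:51:20:05.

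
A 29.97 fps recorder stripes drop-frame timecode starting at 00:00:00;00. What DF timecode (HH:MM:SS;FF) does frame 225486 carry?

02:05:23;22

Each 10-minute DF block holds 10 × 60 × 30 − 9 × 2 = 17982 frames. 225486 ÷ 17982 → 12 full blocks, remainder 9702.
Within the partial block the first minute is 1800 frames and each further minute 1798, so 5 further minute boundaries passed. Total skipped labels = 18 × 12 + 2 × 5 = 226.
Non-drop label index = 225486 + 226 = 225712; at 30 labels/s that is 02:05:23:22, i.e. DF 02:05:23;22.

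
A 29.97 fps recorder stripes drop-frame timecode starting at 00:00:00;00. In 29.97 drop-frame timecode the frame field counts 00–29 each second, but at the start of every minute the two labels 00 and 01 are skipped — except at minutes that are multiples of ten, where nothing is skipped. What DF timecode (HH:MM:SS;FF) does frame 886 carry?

00:00:29;16

Ten DF minutes hold 17982 frames, so frame 886 lies in block 0 (frames 0–17981) with 886 frames into that block.
The block's first minute is 1800 frames and the rest 1798 each; 886 frames reaches minute 0, so 0 × 18 + 0 × 2 = 0 labels have been skipped so far.
Adding those back, label number 886 + 0 = 886 at 30 labels/s is 29 s + 16 f = 0 h 0 min 29 s frame 16, i.e. 00:00:29;16.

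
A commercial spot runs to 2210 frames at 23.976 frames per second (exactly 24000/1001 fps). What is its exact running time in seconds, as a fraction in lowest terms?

Running time = 2210 ÷ (24000/1001) = 2210 × 1001/24000 = 221221/2400 s.

221221/2400 seconds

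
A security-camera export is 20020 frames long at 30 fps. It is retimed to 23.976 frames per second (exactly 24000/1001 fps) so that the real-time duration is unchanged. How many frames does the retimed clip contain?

16000 frames

Target frames = source frames × (target rate / source rate) = 20020 × (24000/1001)/(30) = 20020 × 800/1001 = 16000.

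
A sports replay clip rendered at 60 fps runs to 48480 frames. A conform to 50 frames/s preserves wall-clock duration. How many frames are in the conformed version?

40400 frames

Target frames = source frames × (target rate / source rate) = 48480 × (50)/(60) = 48480 × 5/6 = 40400.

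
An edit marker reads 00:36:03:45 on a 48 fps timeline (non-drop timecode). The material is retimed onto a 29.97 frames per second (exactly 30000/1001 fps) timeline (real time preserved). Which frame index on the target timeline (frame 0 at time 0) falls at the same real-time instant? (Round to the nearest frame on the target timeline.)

Source frame index: (0×3600 + 36×60 + 3) × 48 + 45 = 103869.
Real time: 103869 / (48) = 34623/16 s.
Target frame: (34623/16) × (30000/1001) = 64918125/1001 ≈ 64853.272 → 64853.

frame 64853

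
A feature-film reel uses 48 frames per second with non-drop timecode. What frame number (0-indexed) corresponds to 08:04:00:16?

Total seconds to the label: (8 × 3600 + 4 × 60 + 0) = 29040.
Frame index = 29040 × 48 + 16 = 1393936.

1393936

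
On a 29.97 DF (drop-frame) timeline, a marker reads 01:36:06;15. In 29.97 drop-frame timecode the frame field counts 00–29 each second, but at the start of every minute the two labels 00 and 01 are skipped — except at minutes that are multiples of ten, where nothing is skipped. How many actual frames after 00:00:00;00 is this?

172821

As if non-drop at 30 labels/s: (1 × 3600 + 36 × 60 + 6) × 30 + 15 = 172995.
Minute boundaries passed: 96; those not divisible by 10: 96 − 9 = 87; dropped labels = 2 × 87 = 174.
Actual frame index = 172995 − 174 = 172821.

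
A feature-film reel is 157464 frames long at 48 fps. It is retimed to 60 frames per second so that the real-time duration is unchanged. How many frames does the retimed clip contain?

196830 frames

Target frames = source frames × (target rate / source rate) = 157464 × (60)/(48) = 157464 × 5/4 = 196830.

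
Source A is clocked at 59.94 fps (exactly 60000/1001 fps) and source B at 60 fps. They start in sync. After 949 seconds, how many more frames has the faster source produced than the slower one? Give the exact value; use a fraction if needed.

4380/77 frames

A emits 60000/1001 × 949 = 4380000/77 frames; B emits 60 × 949 = 56940.
Difference = 4380/77 frames (≈ 56.8831); B is ahead of A.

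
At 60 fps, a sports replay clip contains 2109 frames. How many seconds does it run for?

35.15 seconds

Running time = 2109 / (60) = 35.15 s.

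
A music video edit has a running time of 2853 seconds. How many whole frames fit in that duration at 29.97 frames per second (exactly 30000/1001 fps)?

Frames = 2853 × 30000/1001 = 85590000/1001 ≈ 85504.4955.
Complete frames: 85504.

85504 frames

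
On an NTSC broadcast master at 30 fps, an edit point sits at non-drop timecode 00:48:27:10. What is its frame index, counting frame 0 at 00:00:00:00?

Total seconds to the label: (0 × 3600 + 48 × 60 + 27) = 2907.
Frame index = 2907 × 30 + 10 = 87220.

frame 87220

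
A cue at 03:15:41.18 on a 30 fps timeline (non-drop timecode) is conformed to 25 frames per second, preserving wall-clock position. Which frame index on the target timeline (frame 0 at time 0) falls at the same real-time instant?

frame 293540

Source frame index: (3×3600 + 15×60 + 41) × 30 + 18 = 352248.
Real time: 352248 / (30) = 58708/5 s.
Target frame: (58708/5) × (25) = 293540.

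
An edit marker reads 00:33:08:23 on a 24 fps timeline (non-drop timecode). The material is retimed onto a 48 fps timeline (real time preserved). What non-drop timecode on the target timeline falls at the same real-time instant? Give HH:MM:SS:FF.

Source frame index: (0×3600 + 33×60 + 8) × 24 + 23 = 47735.
Real time: 47735 / (24) = 47735/24 s.
Target frame: (47735/24) × (48) = 95470.
At 48 labels/s: frame 95470 → 00:33:08:46.

00:33:08:46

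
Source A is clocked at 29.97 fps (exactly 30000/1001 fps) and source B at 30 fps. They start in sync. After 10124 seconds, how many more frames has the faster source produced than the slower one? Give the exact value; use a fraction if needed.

A emits 30000/1001 × 10124 = 303720000/1001 frames; B emits 30 × 10124 = 303720.
Difference = 303720/1001 frames (≈ 303.4166); B is ahead of A.

303720/1001 frames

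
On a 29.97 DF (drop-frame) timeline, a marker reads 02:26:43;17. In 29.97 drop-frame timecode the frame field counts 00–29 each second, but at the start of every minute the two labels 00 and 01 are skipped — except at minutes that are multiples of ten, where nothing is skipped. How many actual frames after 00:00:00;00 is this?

263843

As if non-drop at 30 labels/s: (2 × 3600 + 26 × 60 + 43) × 30 + 17 = 264107.
Minute boundaries passed: 146; those not divisible by 10: 146 − 14 = 132; dropped labels = 2 × 132 = 264.
Actual frame index = 264107 − 264 = 263843.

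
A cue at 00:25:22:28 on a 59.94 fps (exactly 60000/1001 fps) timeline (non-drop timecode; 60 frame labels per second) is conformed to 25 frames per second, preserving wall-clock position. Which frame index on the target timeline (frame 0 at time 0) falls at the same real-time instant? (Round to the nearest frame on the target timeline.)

frame 38100

Source frame index: (0×3600 + 25×60 + 22) × 60 + 28 = 91348.
Real time: 91348 / (60000/1001) = 22859837/15000 s.
Target frame: (22859837/15000) × (25) = 22859837/600 ≈ 38099.728 → 38100.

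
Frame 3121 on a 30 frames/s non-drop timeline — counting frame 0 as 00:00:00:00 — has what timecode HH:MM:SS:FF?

3121 ÷ 30 = 104 full seconds, remainder 1 frame.
104 s = 0 h 1 min 44 s.
Timecode: 00:01:44:01.

00:01:44:01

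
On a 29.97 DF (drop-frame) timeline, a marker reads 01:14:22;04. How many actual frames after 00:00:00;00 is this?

As if non-drop at 30 labels/s: (1 × 3600 + 14 × 60 + 22) × 30 + 4 = 133864.
Minute boundaries passed: 74; those not divisible by 10: 74 − 7 = 67; dropped labels = 2 × 67 = 134.
Actual frame index = 133864 − 134 = 133730.

133730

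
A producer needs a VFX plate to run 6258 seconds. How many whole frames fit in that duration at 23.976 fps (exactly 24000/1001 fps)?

Frames = 6258 × 24000/1001 = 21456000/143 ≈ 150041.9580.
Complete frames: 150041.

150041 frames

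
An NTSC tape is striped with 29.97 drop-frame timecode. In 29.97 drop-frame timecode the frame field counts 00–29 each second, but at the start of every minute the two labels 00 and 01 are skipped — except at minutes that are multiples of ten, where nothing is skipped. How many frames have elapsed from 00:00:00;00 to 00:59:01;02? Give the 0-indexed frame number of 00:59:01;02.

As if non-drop at 30 labels/s: (0 × 3600 + 59 × 60 + 1) × 30 + 2 = 106232.
Minute boundaries passed: 59; those not divisible by 10: 59 − 5 = 54; dropped labels = 2 × 54 = 108.
Actual frame index = 106232 − 108 = 106124.

106124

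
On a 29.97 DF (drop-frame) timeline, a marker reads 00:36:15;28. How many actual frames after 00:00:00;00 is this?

As if non-drop at 30 labels/s: (0 × 3600 + 36 × 60 + 15) × 30 + 28 = 65278.
Minute boundaries passed: 36; those not divisible by 10: 36 − 3 = 33; dropped labels = 2 × 33 = 66.
Actual frame index = 65278 − 66 = 65212.

65212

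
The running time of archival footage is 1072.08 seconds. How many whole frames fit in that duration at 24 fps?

Frames = 1072.08 × 24 = 643248/25 ≈ 25729.9200.
Complete frames: 25729.

25729 frames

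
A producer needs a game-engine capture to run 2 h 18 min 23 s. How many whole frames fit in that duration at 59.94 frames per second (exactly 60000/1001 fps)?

497682 frames

2 h 18 min 23 s = 8303 s.
Frames = 8303 × 60000/1001 = 498180000/1001 ≈ 497682.3177.
Complete frames: 497682.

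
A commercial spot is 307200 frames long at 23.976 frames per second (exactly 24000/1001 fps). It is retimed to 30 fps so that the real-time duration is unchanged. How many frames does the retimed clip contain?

384384 frames

Target frames = source frames × (target rate / source rate) = 307200 × (30)/(24000/1001) = 307200 × 1001/800 = 384384.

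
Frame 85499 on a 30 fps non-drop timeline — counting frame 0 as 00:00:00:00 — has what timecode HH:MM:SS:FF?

00:47:29:29

85499 ÷ 30 = 2849 full seconds, remainder 29 frames.
2849 s = 0 h 47 min 29 s.
Timecode: 00:47:29:29.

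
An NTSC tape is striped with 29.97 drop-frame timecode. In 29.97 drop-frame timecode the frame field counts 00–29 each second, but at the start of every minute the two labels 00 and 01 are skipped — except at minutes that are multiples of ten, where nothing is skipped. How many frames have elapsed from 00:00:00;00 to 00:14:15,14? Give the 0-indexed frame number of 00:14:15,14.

25638

Complete 10-minute blocks: 1, each 17982 frames → 17982.
Remaining 4 whole minutes in the current block: 1800 + 3 × 1798 = 7194 frames.
Within the current minute: 15 × 30 + 14 − 2 = 462 (labels ;00/;01 skipped at this minute). Total = 17982 + 7194 + 462 = 25638.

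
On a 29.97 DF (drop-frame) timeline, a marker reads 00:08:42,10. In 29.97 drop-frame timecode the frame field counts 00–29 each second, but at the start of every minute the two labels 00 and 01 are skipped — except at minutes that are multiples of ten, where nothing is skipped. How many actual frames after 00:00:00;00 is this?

15654

As if non-drop at 30 labels/s: (0 × 3600 + 8 × 60 + 42) × 30 + 10 = 15670.
Minute boundaries passed: 8; those not divisible by 10: 8 − 0 = 8; dropped labels = 2 × 8 = 16.
Actual frame index = 15670 − 16 = 15654.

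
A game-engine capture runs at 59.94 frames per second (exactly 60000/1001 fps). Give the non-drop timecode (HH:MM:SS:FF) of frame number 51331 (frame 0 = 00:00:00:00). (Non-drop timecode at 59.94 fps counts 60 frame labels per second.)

00:14:15:31

51331 ÷ 60 = 855 full seconds, remainder 31 frames.
855 s = 0 h 14 min 15 s.
Timecode: 00:14:15:31.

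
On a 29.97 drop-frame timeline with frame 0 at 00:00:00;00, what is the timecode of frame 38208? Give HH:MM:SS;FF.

00:21:14;26

Ten DF minutes hold 17982 frames, so frame 38208 lies in block 2 (frames 35964–53945) with 2244 frames into that block.
The block's first minute is 1800 frames and the rest 1798 each; 2244 frames reaches minute 1, so 2 × 18 + 1 × 2 = 38 labels have been skipped so far.
Adding those back, label number 38208 + 38 = 38246 at 30 labels/s is 1274 s + 26 f = 0 h 21 min 14 s frame 26, i.e. 00:21:14;26.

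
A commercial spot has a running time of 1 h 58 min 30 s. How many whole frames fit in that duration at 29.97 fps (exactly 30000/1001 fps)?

213086 frames

1 h 58 min 30 s = 7110 s.
Frames = 7110 × 30000/1001 = 213300000/1001 ≈ 213086.9131.
Complete frames: 213086.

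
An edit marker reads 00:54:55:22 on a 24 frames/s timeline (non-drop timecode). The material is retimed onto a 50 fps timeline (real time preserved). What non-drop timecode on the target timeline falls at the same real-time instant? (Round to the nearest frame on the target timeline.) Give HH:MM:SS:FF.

Source frame index: (0×3600 + 54×60 + 55) × 24 + 22 = 79102.
Real time: 79102 / (24) = 39551/12 s.
Target frame: (39551/12) × (50) = 988775/6 ≈ 164795.833 → 164796.
At 50 labels/s: frame 164796 → 00:54:55:46.

00:54:55:46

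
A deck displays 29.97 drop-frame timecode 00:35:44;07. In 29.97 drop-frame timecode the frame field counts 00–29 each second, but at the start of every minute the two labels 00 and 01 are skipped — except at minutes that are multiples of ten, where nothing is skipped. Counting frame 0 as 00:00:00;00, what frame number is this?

64263

Complete 10-minute blocks: 3, each 17982 frames → 53946.
Remaining 5 whole minutes in the current block: 1800 + 4 × 1798 = 8992 frames.
Within the current minute: 44 × 30 + 7 − 2 = 1325 (labels ;00/;01 skipped at this minute). Total = 53946 + 8992 + 1325 = 64263.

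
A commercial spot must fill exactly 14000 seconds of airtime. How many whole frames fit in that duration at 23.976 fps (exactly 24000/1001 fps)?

Frames = 14000 × 24000/1001 = 48000000/143 ≈ 335664.3357.
Complete frames: 335664.

335664 frames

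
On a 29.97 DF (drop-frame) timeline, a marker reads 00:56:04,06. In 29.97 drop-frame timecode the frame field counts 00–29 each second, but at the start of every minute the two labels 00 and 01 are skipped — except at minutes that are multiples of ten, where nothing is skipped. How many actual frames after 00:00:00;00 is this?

As if non-drop at 30 labels/s: (0 × 3600 + 56 × 60 + 4) × 30 + 6 = 100926.
Minute boundaries passed: 56; those not divisible by 10: 56 − 5 = 51; dropped labels = 2 × 51 = 102.
Actual frame index = 100926 − 102 = 100824.

100824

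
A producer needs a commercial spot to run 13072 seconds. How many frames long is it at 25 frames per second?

Frames = 13072 × 25 = 326800.

326800 frames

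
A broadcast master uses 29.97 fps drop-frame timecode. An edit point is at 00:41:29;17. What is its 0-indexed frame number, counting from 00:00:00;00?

Complete 10-minute blocks: 4, each 17982 frames → 71928.
Remaining 1 whole minute in the current block: 1800 + 0 × 1798 = 1800 frames.
Within the current minute: 29 × 30 + 17 − 2 = 885 (labels ;00/;01 skipped at this minute). Total = 71928 + 1800 + 885 = 74613.

74613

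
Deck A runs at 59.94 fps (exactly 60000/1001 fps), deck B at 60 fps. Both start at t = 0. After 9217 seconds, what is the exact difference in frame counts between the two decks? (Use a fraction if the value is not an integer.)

42540/77 frames

A emits 60000/1001 × 9217 = 42540000/77 frames; B emits 60 × 9217 = 553020.
Difference = 42540/77 frames (≈ 552.4675); B is ahead of A.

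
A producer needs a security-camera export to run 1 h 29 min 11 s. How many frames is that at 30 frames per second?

160530 frames

1 h 29 min 11 s = 5351 s.
Frames = 5351 × 30 = 160530.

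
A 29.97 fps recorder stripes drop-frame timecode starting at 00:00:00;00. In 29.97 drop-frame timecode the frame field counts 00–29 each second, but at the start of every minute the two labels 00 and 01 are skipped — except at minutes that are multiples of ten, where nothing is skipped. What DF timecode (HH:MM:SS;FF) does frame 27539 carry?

Each 10-minute DF block holds 10 × 60 × 30 − 9 × 2 = 17982 frames. 27539 ÷ 17982 → 1 full block, remainder 9557.
Within the partial block the first minute is 1800 frames and each further minute 1798, so 5 further minute boundaries passed. Total skipped labels = 18 × 1 + 2 × 5 = 28.
Non-drop label index = 27539 + 28 = 27567; at 30 labels/s that is 00:15:18:27, i.e. DF 00:15:18;27.

00:15:18;27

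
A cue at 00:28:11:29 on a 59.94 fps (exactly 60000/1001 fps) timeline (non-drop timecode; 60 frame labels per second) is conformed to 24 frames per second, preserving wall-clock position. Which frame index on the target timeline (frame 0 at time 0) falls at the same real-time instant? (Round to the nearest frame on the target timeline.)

frame 40636

Source frame index: (0×3600 + 28×60 + 11) × 60 + 29 = 101489.
Real time: 101489 / (60000/1001) = 101590489/60000 s.
Target frame: (101590489/60000) × (24) = 101590489/2500 ≈ 40636.196 → 40636.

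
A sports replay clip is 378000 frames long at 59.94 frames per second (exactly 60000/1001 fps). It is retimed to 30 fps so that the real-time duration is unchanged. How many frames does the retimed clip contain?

Target frames = source frames × (target rate / source rate) = 378000 × (30)/(60000/1001) = 378000 × 1001/2000 = 189189.

189189 frames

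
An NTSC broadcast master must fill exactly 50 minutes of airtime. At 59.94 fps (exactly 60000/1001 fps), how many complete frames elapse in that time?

50 min = 3000 s.
Frames = 3000 × 60000/1001 = 180000000/1001 ≈ 179820.1798.
Complete frames: 179820.

179820 frames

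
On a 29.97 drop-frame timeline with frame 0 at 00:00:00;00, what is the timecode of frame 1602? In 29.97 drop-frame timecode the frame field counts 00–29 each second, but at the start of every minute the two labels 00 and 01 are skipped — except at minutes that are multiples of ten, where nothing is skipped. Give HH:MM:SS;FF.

Ten DF minutes hold 17982 frames, so frame 1602 lies in block 0 (frames 0–17981) with 1602 frames into that block.
The block's first minute is 1800 frames and the rest 1798 each; 1602 frames reaches minute 0, so 0 × 18 + 0 × 2 = 0 labels have been skipped so far.
Adding those back, label number 1602 + 0 = 1602 at 30 labels/s is 53 s + 12 f = 0 h 0 min 53 s frame 12, i.e. 00:00:53;12.

00:00:53;12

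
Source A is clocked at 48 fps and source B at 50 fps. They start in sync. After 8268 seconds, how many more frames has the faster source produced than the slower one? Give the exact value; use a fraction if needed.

16536 frames

A emits 48 × 8268 = 396864 frames; B emits 50 × 8268 = 413400.
Difference = 16536 frames; B is ahead of A.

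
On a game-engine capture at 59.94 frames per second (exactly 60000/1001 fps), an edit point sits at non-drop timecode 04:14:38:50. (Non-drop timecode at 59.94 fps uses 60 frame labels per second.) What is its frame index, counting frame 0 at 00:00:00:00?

frame 916730

Total seconds to the label: (4 × 3600 + 14 × 60 + 38) = 15278.
Frame index = 15278 × 60 + 50 = 916730.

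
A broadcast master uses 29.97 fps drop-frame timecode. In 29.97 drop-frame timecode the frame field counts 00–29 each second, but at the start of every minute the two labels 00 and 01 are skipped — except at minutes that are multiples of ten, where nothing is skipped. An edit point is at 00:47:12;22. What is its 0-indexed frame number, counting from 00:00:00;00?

As if non-drop at 30 labels/s: (0 × 3600 + 47 × 60 + 12) × 30 + 22 = 84982.
Minute boundaries passed: 47; those not divisible by 10: 47 − 4 = 43; dropped labels = 2 × 43 = 86.
Actual frame index = 84982 − 86 = 84896.

84896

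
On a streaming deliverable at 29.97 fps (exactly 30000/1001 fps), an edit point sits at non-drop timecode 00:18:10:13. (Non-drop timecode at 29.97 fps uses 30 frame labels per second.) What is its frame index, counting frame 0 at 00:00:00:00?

32713

Total seconds to the label: (0 × 3600 + 18 × 60 + 10) = 1090.
Frame index = 1090 × 30 + 13 = 32713.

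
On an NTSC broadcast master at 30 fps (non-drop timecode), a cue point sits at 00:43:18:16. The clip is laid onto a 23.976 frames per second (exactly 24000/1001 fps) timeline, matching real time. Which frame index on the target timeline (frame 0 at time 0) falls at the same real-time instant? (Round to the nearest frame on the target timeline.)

Source frame index: (0×3600 + 43×60 + 18) × 30 + 16 = 77956.
Real time: 77956 / (30) = 38978/15 s.
Target frame: (38978/15) × (24000/1001) = 62364800/1001 ≈ 62302.498 → 62302.

frame 62302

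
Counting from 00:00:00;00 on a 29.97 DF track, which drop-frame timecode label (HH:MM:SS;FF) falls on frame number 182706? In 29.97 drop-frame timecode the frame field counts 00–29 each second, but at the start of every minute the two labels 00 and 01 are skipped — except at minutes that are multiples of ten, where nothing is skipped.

01:41:36;08

Each 10-minute DF block holds 10 × 60 × 30 − 9 × 2 = 17982 frames. 182706 ÷ 17982 → 10 full blocks, remainder 2886.
Within the partial block the first minute is 1800 frames and each further minute 1798, so 1 further minute boundary passed. Total skipped labels = 18 × 10 + 2 × 1 = 182.
Non-drop label index = 182706 + 182 = 182888; at 30 labels/s that is 01:41:36:08, i.e. DF 01:41:36;08.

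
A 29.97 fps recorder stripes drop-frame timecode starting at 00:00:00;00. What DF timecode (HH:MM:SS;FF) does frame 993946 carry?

09:12:44;20

Each 10-minute DF block holds 10 × 60 × 30 − 9 × 2 = 17982 frames. 993946 ÷ 17982 → 55 full blocks, remainder 4936.
Within the partial block the first minute is 1800 frames and each further minute 1798, so 2 further minute boundaries passed. Total skipped labels = 18 × 55 + 2 × 2 = 994.
Non-drop label index = 993946 + 994 = 994940; at 30 labels/s that is 09:12:44:20, i.e. DF 09:12:44;20.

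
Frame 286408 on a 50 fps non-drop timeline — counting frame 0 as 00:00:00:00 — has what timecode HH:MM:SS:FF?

01:35:28:08

286408 ÷ 50 = 5728 full seconds, remainder 8 frames.
5728 s = 1 h 35 min 28 s.
Timecode: 01:35:28:08.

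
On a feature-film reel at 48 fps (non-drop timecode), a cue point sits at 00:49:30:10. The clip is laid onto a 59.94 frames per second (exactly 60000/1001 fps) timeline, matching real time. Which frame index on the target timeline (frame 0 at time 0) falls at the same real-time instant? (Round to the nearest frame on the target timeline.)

Source frame index: (0×3600 + 49×60 + 30) × 48 + 10 = 142570.
Real time: 142570 / (48) = 71285/24 s.
Target frame: (71285/24) × (60000/1001) = 178212500/1001 ≈ 178034.466 → 178034.

frame 178034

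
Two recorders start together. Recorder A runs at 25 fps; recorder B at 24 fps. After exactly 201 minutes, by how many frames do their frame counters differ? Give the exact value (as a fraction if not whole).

201 min = 12060 s.
A emits 25 × 12060 = 301500 frames; B emits 24 × 12060 = 289440.
Difference = 12060 frames; B is behind A.

12060 frames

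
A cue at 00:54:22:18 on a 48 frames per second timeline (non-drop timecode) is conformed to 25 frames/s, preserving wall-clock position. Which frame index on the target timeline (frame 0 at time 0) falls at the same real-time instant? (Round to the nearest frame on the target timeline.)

frame 81559

Source frame index: (0×3600 + 54×60 + 22) × 48 + 18 = 156594.
Real time: 156594 / (48) = 26099/8 s.
Target frame: (26099/8) × (25) = 652475/8 ≈ 81559.375 → 81559.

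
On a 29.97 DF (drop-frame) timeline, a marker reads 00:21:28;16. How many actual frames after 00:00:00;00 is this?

As if non-drop at 30 labels/s: (0 × 3600 + 21 × 60 + 28) × 30 + 16 = 38656.
Minute boundaries passed: 21; those not divisible by 10: 21 − 2 = 19; dropped labels = 2 × 19 = 38.
Actual frame index = 38656 − 38 = 38618.

38618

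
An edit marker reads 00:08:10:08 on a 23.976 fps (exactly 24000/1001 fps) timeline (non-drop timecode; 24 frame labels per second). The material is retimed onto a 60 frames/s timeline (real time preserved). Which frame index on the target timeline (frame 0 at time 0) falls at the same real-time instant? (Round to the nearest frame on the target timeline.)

frame 29449

Source frame index: (0×3600 + 8×60 + 10) × 24 + 8 = 11768.
Real time: 11768 / (24000/1001) = 1472471/3000 s.
Target frame: (1472471/3000) × (60) = 1472471/50 ≈ 29449.420 → 29449.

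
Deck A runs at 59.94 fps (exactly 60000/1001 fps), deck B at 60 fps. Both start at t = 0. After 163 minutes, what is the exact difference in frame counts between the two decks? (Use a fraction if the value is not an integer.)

586800/1001 frames

163 min = 9780 s.
A emits 60000/1001 × 9780 = 586800000/1001 frames; B emits 60 × 9780 = 586800.
Difference = 586800/1001 frames (≈ 586.2138); B is ahead of A.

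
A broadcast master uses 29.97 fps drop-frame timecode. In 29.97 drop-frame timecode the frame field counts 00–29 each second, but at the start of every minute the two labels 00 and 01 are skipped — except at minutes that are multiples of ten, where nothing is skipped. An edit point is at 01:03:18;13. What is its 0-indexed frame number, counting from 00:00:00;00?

113839

As if non-drop at 30 labels/s: (1 × 3600 + 3 × 60 + 18) × 30 + 13 = 113953.
Minute boundaries passed: 63; those not divisible by 10: 63 − 6 = 57; dropped labels = 2 × 57 = 114.
Actual frame index = 113953 − 114 = 113839.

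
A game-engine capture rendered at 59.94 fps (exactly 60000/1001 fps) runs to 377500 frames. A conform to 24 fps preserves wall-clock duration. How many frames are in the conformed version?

Target frames = source frames × (target rate / source rate) = 377500 × (24)/(60000/1001) = 377500 × 1001/2500 = 151151.

151151 frames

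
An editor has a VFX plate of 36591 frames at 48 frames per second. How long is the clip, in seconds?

Running time = 36591 / (48) = 762.3125 s.

762.3125 seconds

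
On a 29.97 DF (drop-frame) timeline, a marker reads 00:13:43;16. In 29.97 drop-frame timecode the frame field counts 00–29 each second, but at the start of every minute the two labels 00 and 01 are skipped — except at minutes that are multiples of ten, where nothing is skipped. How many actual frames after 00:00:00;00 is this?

As if non-drop at 30 labels/s: (0 × 3600 + 13 × 60 + 43) × 30 + 16 = 24706.
Minute boundaries passed: 13; those not divisible by 10: 13 − 1 = 12; dropped labels = 2 × 12 = 24.
Actual frame index = 24706 − 24 = 24682.

24682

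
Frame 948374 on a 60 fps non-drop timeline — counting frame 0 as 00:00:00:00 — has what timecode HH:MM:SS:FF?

04:23:26:14

948374 ÷ 60 = 15806 full seconds, remainder 14 frames.
15806 s = 4 h 23 min 26 s.
Timecode: 04:23:26:14.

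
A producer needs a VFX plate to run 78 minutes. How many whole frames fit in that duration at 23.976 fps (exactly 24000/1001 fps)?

112207 frames

78 min = 4680 s.
Frames = 4680 × 24000/1001 = 8640000/77 ≈ 112207.7922.
Complete frames: 112207.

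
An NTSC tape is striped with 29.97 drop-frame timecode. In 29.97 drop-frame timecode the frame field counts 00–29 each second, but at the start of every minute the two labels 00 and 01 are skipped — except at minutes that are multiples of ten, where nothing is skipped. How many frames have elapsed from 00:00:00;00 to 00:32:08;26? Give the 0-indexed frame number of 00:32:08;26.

Complete 10-minute blocks: 3, each 17982 frames → 53946.
Remaining 2 whole minutes in the current block: 1800 + 1 × 1798 = 3598 frames.
Within the current minute: 8 × 30 + 26 − 2 = 264 (labels ;00/;01 skipped at this minute). Total = 53946 + 3598 + 264 = 57808.

57808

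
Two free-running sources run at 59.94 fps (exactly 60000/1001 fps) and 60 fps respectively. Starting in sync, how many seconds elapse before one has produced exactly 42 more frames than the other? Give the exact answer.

The gap grows by |60 − 60000/1001| = 60/1001 frames per second.
Time for a 42-frame gap: 42 ÷ (60/1001) = 700.7 s.

700.7 seconds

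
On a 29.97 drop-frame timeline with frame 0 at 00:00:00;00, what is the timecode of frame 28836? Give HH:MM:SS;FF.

00:16:02;06

Each 10-minute DF block holds 10 × 60 × 30 − 9 × 2 = 17982 frames. 28836 ÷ 17982 → 1 full block, remainder 10854.
Within the partial block the first minute is 1800 frames and each further minute 1798, so 6 further minute boundaries passed. Total skipped labels = 18 × 1 + 2 × 6 = 30.
Non-drop label index = 28836 + 30 = 28866; at 30 labels/s that is 00:16:02:06, i.e. DF 00:16:02;06.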